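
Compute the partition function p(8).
22

p(n) counts ways to write n as a sum of positive integers (order ignored).
Examples: 8; 7 + 1; 6 + 2; 6 + 1 + 1; 5 + 3; ... (22 total)
p(8) = 22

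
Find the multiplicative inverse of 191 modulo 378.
95

gcd(191, 378) = 1, so the inverse exists.
Extended Euclidean algorithm on (378, 191):
378 = 1 × 191 + 187  ⟹  187 = (1)·378 + (-1)·191
191 = 1 × 187 + 4  ⟹  4 = (-1)·378 + (2)·191
187 = 46 × 4 + 3  ⟹  3 = (47)·378 + (-93)·191
4 = 1 × 3 + 1  ⟹  1 = (-48)·378 + (95)·191
So (95)·191 ≡ 1 (mod 378), i.e. 191^(-1) ≡ 95 (mod 378).
Check: 191 × 95 = 18145 ≡ 1 (mod 378)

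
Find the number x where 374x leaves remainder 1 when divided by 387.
119

gcd(374, 387) = 1, so the inverse exists.
Extended Euclidean algorithm on (387, 374):
387 = 1 × 374 + 13  ⟹  13 = (1)·387 + (-1)·374
374 = 28 × 13 + 10  ⟹  10 = (-28)·387 + (29)·374
13 = 1 × 10 + 3  ⟹  3 = (29)·387 + (-30)·374
10 = 3 × 3 + 1  ⟹  1 = (-115)·387 + (119)·374
So (119)·374 ≡ 1 (mod 387), i.e. 374^(-1) ≡ 119 (mod 387).
Check: 374 × 119 = 44506 ≡ 1 (mod 387)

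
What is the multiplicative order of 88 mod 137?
17

137 is prime, so ord(88) divides φ(137) = 136.
Divisors of 136: 1, 2, 4, 8, 17, 34, 68, 136.
Repeated squaring: 88^1 ≡ 88, 88^2 ≡ 72, 88^4 ≡ 115, 88^8 ≡ 73, 88^16 ≡ 123, 88^32 ≡ 59, 88^64 ≡ 56, 88^128 ≡ 122 (mod 137).
Test 88^d mod 137 for each divisor d in increasing order:
88^1 ≡ 88
88^2 ≡ 72
88^4 ≡ 115
88^8 ≡ 73
88^17 = 88^16·88^1 ≡ 1  ← first divisor giving 1
The order is 17.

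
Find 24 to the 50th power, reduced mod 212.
68

Repeated squaring. Binary of 50 = 110010.
24^1 ≡ 24 (mod 212); 24^2 ≡ 152 (mod 212); 24^4 ≡ 208 (mod 212); 24^8 ≡ 16 (mod 212); 24^16 ≡ 44 (mod 212); 24^32 ≡ 28 (mod 212)
24^50 = 24^2 × 24^16 × 24^32 ≡ 68 (mod 212)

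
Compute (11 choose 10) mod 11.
0

Using Lucas' theorem:
Write n=11 and k=10 in base 11:
n in base 11: [1, 0]
k in base 11: [0, 10]
C(11,10) mod 11 = ∏ C(n_i, k_i) mod 11
Digit binomials (mod 11): C(1,0) = 1; C(0,10) = 0 (k_i > n_i)
Product: 1 × 0 = 0 ≡ 0 (mod 11)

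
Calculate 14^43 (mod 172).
100

Repeated squaring. Binary of 43 = 101011.
14^1 ≡ 14 (mod 172); 14^2 ≡ 24 (mod 172); 14^4 ≡ 60 (mod 172); 14^8 ≡ 160 (mod 172); 14^16 ≡ 144 (mod 172); 14^32 ≡ 96 (mod 172)
14^43 = 14^1 × 14^2 × 14^8 × 14^32 ≡ 100 (mod 172)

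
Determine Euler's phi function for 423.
276

423 = 3^2 × 47
φ(n) = n × ∏(1 - 1/p) for each prime p dividing n
φ(423) = 423 × (1 - 1/3) × (1 - 1/47) = 276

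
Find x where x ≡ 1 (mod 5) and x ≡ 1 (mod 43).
1

Using Chinese Remainder Theorem:
M = 5 × 43 = 215
M1 = 43, M2 = 5
y1 = 43^(-1) mod 5 = 2
y2 = 5^(-1) mod 43 = 26
x = (1×43×2 + 1×5×26) mod 215 = 1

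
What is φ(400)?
160

400 = 2^4 × 5^2
φ(n) = n × ∏(1 - 1/p) for each prime p dividing n
φ(400) = 400 × (1 - 1/2) × (1 - 1/5) = 160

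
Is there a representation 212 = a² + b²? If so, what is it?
4² + 14² (a=4, b=14)

Factorization: 212 = 2^2 × 53
By Fermat: n is sum of two squares iff every prime p ≡ 3 (mod 4) appears to even power.
All primes ≡ 3 (mod 4) appear to even power.
Search a = 0, 1, 2, … for 212 - a² a perfect square: first hit at a = 4: 212 - 16 = 196 = 14².
212 = 4² + 14² = 16 + 196 ✓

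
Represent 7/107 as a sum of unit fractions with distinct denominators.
1/16 + 1/343 + 1/195739 + 1/114941072624

Greedy algorithm:
7/107: ceiling(107/7) = 16, use 1/16
5/1712: ceiling(1712/5) = 343, use 1/343
3/587216: ceiling(587216/3) = 195739, use 1/195739
1/114941072624: ceiling(114941072624/1) = 114941072624, use 1/114941072624
Result: 7/107 = 1/16 + 1/343 + 1/195739 + 1/114941072624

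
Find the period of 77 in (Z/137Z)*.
34

137 is prime, so ord(77) divides φ(137) = 136.
Divisors of 136: 1, 2, 4, 8, 17, 34, 68, 136.
Repeated squaring: 77^1 ≡ 77, 77^2 ≡ 38, 77^4 ≡ 74, 77^8 ≡ 133, 77^16 ≡ 16, 77^32 ≡ 119, 77^64 ≡ 50, 77^128 ≡ 34 (mod 137).
Test 77^d mod 137 for each divisor d in increasing order:
77^1 ≡ 77
77^2 ≡ 38
77^4 ≡ 74
77^8 ≡ 133
77^17 = 77^16·77^1 ≡ 136
77^34 = 77^32·77^2 ≡ 1  ← first divisor giving 1
The order is 34.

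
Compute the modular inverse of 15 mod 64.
47

gcd(15, 64) = 1, so the inverse exists.
Extended Euclidean algorithm on (64, 15):
64 = 4 × 15 + 4  ⟹  4 = (1)·64 + (-4)·15
15 = 3 × 4 + 3  ⟹  3 = (-3)·64 + (13)·15
4 = 1 × 3 + 1  ⟹  1 = (4)·64 + (-17)·15
So (-17)·15 ≡ 1 (mod 64), i.e. 15^(-1) ≡ -17 ≡ 47 (mod 64).
Check: 15 × 47 = 705 ≡ 1 (mod 64)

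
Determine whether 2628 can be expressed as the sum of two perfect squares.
18² + 48² (a=18, b=48)

Factorization: 2628 = 2^2 × 3^2 × 73
By Fermat: n is sum of two squares iff every prime p ≡ 3 (mod 4) appears to even power.
All primes ≡ 3 (mod 4) appear to even power.
Search a = 0, 1, 2, … for 2628 - a² a perfect square: first hit at a = 18: 2628 - 324 = 2304 = 48².
2628 = 18² + 48² = 324 + 2304 ✓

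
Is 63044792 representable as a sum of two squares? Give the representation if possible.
Not possible

Factorization: 63044792 = 2^3 × 199^3
By Fermat: n is sum of two squares iff every prime p ≡ 3 (mod 4) appears to even power.
Prime(s) ≡ 3 (mod 4) with odd exponent: [(199, 3)]
Therefore 63044792 cannot be expressed as a² + b².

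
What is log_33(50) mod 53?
29

Baby-step giant-step with step n = ⌈√53⌉ = 8.
Baby steps 33^j mod 53 (j:value) for j=0..7: 0:1, 1:33, 2:29, 3:3, 4:46, 5:34, 6:9, 7:32.
Giant-step multiplier: 33^(-8) ≡ 33^(52-8) = 33^44 ≡ 13 (mod 53).
Giant steps γ_i = 50·13^i mod 53: γ_0=50, γ_1=14, γ_2=23, γ_3=34 (in table at j=5).
x = i·n + j = 3·8 + 5 = 29.
Check: 33^29 ≡ 50 (mod 53).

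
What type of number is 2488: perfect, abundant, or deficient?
deficient

Proper divisors of 2488: sum = 1 + 2 + 4 + 8 + 311 + 622 + 1244 = 2192
Since 2192 < 2488, 2488 is deficient.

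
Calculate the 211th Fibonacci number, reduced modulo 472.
149

Matrix identity: Q^n = [[F_(n+1), F_n], [F_n, F_(n-1)]] with Q = [[1,1],[1,0]].
n = 211 = 11010011₂. Square-and-multiply, entries mod 472:
Q^1 = [[1,1],[1,0]]
Q^3 = (Q^1)²·Q = [[3,2],[2,1]]
Q^6 = (Q^3)² = [[13,8],[8,5]]
Q^13 = (Q^6)²·Q = [[377,233],[233,144]]
Q^26 = (Q^13)² = [[66,89],[89,449]]
Q^52 = (Q^26)² = [[5,51],[51,426]]
Q^105 = (Q^52)²·Q = [[63,266],[266,269]]
Q^211 = (Q^105)²·Q = [[197,149],[149,48]]
F_211 mod 472 = Q^211[0][1] = 149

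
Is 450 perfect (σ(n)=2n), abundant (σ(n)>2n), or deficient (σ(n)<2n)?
abundant

Proper divisors of 450: sum = 1 + 2 + 3 + 5 + 6 + 9 + 10 + 15 + ... + 75 + 90 + 150 + 225 (17 divisors) = 759
Since 759 > 450, 450 is abundant.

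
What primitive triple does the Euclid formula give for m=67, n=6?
(4453, 804, 4525)

Euclid's formula: a = m² - n², b = 2mn, c = m² + n²
m = 67, n = 6
a = 67² - 6² = 4489 - 36 = 4453
b = 2 × 67 × 6 = 804
c = 67² + 6² = 4489 + 36 = 4525
Verification: 4453² + 804² = 19829209 + 646416 = 20475625 = 4525² ✓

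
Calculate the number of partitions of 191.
1820701100652

p(n) counts ways to write n as a sum of positive integers (order ignored).
Euler's pentagonal recurrence: p(k) = p(k-1) + p(k-2) - p(k-5) - p(k-7) + p(k-12) + p(k-15) - ... (offsets j(3j∓1)/2, signs ++--, p(0)=1, p(<0)=0).
DP table for k = 0..190: p(0)=1, p(1)=1, p(2)=2, p(3)=3, p(4)=5, p(5)=7, p(6)=11, p(7)=15, p(8)=22, p(9)=30, p(10)=42, p(11)=56, p(12)=77, p(13)=101, p(14)=135, p(15)=176, p(16)=231, p(17)=297, p(18)=385, p(19)=490, p(20)=627, p(21)=792, p(22)=1002, p(23)=1255, p(24)=1575, p(25)=1958, p(26)=2436, p(27)=3010, p(28)=3718, p(29)=4565, p(30)=5604, p(31)=6842, p(32)=8349, p(33)=10143, p(34)=12310, p(35)=14883, p(36)=17977, p(37)=21637, p(38)=26015, p(39)=31185, p(40)=37338, p(41)=44583, p(42)=53174, p(43)=63261, p(44)=75175, p(45)=89134, p(46)=105558, p(47)=124754, p(48)=147273, p(49)=173525, p(50)=204226, p(51)=239943, p(52)=281589, p(53)=329931, p(54)=386155, p(55)=451276, p(56)=526823, p(57)=614154, p(58)=715220, p(59)=831820, p(60)=966467, p(61)=1121505, p(62)=1300156, p(63)=1505499, p(64)=1741630, p(65)=2012558, p(66)=2323520, p(67)=2679689, p(68)=3087735, p(69)=3554345, p(70)=4087968, p(71)=4697205, p(72)=5392783, p(73)=6185689, p(74)=7089500, p(75)=8118264, p(76)=9289091, p(77)=10619863, p(78)=12132164, p(79)=13848650, p(80)=15796476, p(81)=18004327, p(82)=20506255, p(83)=23338469, p(84)=26543660, p(85)=30167357, p(86)=34262962, p(87)=38887673, p(88)=44108109, p(89)=49995925, p(90)=56634173, p(91)=64112359, p(92)=72533807, p(93)=82010177, p(94)=92669720, p(95)=104651419, p(96)=118114304, p(97)=133230930, p(98)=150198136, p(99)=169229875, p(100)=190569292, p(101)=214481126, p(102)=241265379, p(103)=271248950, p(104)=304801365, p(105)=342325709, p(106)=384276336, p(107)=431149389, p(108)=483502844, p(109)=541946240, p(110)=607163746, p(111)=679903203, p(112)=761002156, p(113)=851376628, p(114)=952050665, p(115)=1064144451, p(116)=1188908248, p(117)=1327710076, p(118)=1482074143, p(119)=1653668665, p(120)=1844349560, p(121)=2056148051, p(122)=2291320912, p(123)=2552338241, p(124)=2841940500, p(125)=3163127352, p(126)=3519222692, p(127)=3913864295, p(128)=4351078600, p(129)=4835271870, p(130)=5371315400, p(131)=5964539504, p(132)=6620830889, p(133)=7346629512, p(134)=8149040695, p(135)=9035836076, p(136)=10015581680, p(137)=11097645016, p(138)=12292341831, p(139)=13610949895, p(140)=15065878135, p(141)=16670689208, p(142)=18440293320, p(143)=20390982757, p(144)=22540654445, p(145)=24908858009, p(146)=27517052599, p(147)=30388671978, p(148)=33549419497, p(149)=37027355200, p(150)=40853235313, p(151)=45060624582, p(152)=49686288421, p(153)=54770336324, p(154)=60356673280, p(155)=66493182097, p(156)=73232243759, p(157)=80630964769, p(158)=88751778802, p(159)=97662728555, p(160)=107438159466, p(161)=118159068427, p(162)=129913904637, p(163)=142798995930, p(164)=156919475295, p(165)=172389800255, p(166)=189334822579, p(167)=207890420102, p(168)=228204732751, p(169)=250438925115, p(170)=274768617130, p(171)=301384802048, p(172)=330495499613, p(173)=362326859895, p(174)=397125074750, p(175)=435157697830, p(176)=476715857290, p(177)=522115831195, p(178)=571701605655, p(179)=625846753120, p(180)=684957390936, p(181)=749474411781, p(182)=819876908323, p(183)=896684817527, p(184)=980462880430, p(185)=1071823774337, p(186)=1171432692373, p(187)=1280011042268, p(188)=1398341745571, p(189)=1527273599625, p(190)=1667727404093.
Final step: p(191) = p(190) + p(189) - p(186) - p(184) + p(179) + p(176) - p(169) - p(165) + p(156) + p(151) - p(140) - p(134) + p(121) + p(114) - p(99) - p(91) + p(74) + p(65) - p(46) - p(36) + p(15) + p(4)
= 1667727404093 + 1527273599625 - 1171432692373 - 980462880430 + 625846753120 + 476715857290 - 250438925115 - 172389800255 + 73232243759 + 45060624582 - 15065878135 - 8149040695 + 2056148051 + 952050665 - 169229875 - 64112359 + 7089500 + 2012558 - 105558 - 17977 + 176 + 5
= 1820701100652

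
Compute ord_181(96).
180

181 is prime, so ord(96) divides φ(181) = 180.
Divisors of 180: 1, 2, 3, 4, 5, 6, 9, 10, 12, 15, 18, 20, 30, 36, 45, 60, 90, 180.
Repeated squaring: 96^1 ≡ 96, 96^2 ≡ 166, 96^4 ≡ 44, 96^8 ≡ 126, 96^16 ≡ 129, 96^32 ≡ 170, 96^64 ≡ 121, 96^128 ≡ 161 (mod 181).
Test 96^d mod 181 for each divisor d in increasing order:
96^1 ≡ 96
96^2 ≡ 166
96^3 = 96^2·96^1 ≡ 8
96^4 ≡ 44
96^5 = 96^4·96^1 ≡ 61
96^6 = 96^4·96^2 ≡ 64
96^9 = 96^8·96^1 ≡ 150
96^10 = 96^8·96^2 ≡ 101
96^12 = 96^8·96^4 ≡ 114
96^15 = 96^8·96^4·96^2·96^1 ≡ 7
96^18 = 96^16·96^2 ≡ 56
96^20 = 96^16·96^4 ≡ 65
96^30 = 96^16·96^8·96^4·96^2 ≡ 49
96^36 = 96^32·96^4 ≡ 59
96^45 = 96^32·96^8·96^4·96^1 ≡ 162
96^60 = 96^32·96^16·96^8·96^4 ≡ 48
96^90 = 96^64·96^16·96^8·96^2 ≡ 180
96^180 = 96^128·96^32·96^16·96^4 ≡ 1  ← first divisor giving 1
The order is 180.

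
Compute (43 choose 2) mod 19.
10

Using Lucas' theorem:
Write n=43 and k=2 in base 19:
n in base 19: [2, 5]
k in base 19: [0, 2]
C(43,2) mod 19 = ∏ C(n_i, k_i) mod 19
Digit binomials (mod 19): C(2,0) = 1; C(5,2) = 10
Product: 1 × 10 = 10 ≡ 10 (mod 19)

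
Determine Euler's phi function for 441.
252

441 = 3^2 × 7^2
φ(n) = n × ∏(1 - 1/p) for each prime p dividing n
φ(441) = 441 × (1 - 1/3) × (1 - 1/7) = 252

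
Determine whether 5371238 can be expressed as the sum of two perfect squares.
Not possible

Factorization: 5371238 = 2 × 139^3
By Fermat: n is sum of two squares iff every prime p ≡ 3 (mod 4) appears to even power.
Prime(s) ≡ 3 (mod 4) with odd exponent: [(139, 3)]
Therefore 5371238 cannot be expressed as a² + b².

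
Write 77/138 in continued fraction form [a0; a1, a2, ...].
[0; 1, 1, 3, 1, 4, 3]

Euclidean algorithm steps:
77 = 0 × 138 + 77
138 = 1 × 77 + 61
77 = 1 × 61 + 16
61 = 3 × 16 + 13
16 = 1 × 13 + 3
13 = 4 × 3 + 1
3 = 3 × 1 + 0
Continued fraction: [0; 1, 1, 3, 1, 4, 3]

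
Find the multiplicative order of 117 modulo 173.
43

173 is prime, so ord(117) divides φ(173) = 172.
Divisors of 172: 1, 2, 4, 43, 86, 172.
Repeated squaring: 117^1 ≡ 117, 117^2 ≡ 22, 117^4 ≡ 138, 117^8 ≡ 14, 117^16 ≡ 23, 117^32 ≡ 10, 117^64 ≡ 100, 117^128 ≡ 139 (mod 173).
Test 117^d mod 173 for each divisor d in increasing order:
117^1 ≡ 117
117^2 ≡ 22
117^4 ≡ 138
117^43 = 117^32·117^8·117^2·117^1 ≡ 1  ← first divisor giving 1
The order is 43.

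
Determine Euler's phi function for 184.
88

184 = 2^3 × 23
φ(n) = n × ∏(1 - 1/p) for each prime p dividing n
φ(184) = 184 × (1 - 1/2) × (1 - 1/23) = 88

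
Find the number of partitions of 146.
27517052599

p(n) counts ways to write n as a sum of positive integers (order ignored).
Euler's pentagonal recurrence: p(k) = p(k-1) + p(k-2) - p(k-5) - p(k-7) + p(k-12) + p(k-15) - ... (offsets j(3j∓1)/2, signs ++--, p(0)=1, p(<0)=0).
DP table for k = 0..145: p(0)=1, p(1)=1, p(2)=2, p(3)=3, p(4)=5, p(5)=7, p(6)=11, p(7)=15, p(8)=22, p(9)=30, p(10)=42, p(11)=56, p(12)=77, p(13)=101, p(14)=135, p(15)=176, p(16)=231, p(17)=297, p(18)=385, p(19)=490, p(20)=627, p(21)=792, p(22)=1002, p(23)=1255, p(24)=1575, p(25)=1958, p(26)=2436, p(27)=3010, p(28)=3718, p(29)=4565, p(30)=5604, p(31)=6842, p(32)=8349, p(33)=10143, p(34)=12310, p(35)=14883, p(36)=17977, p(37)=21637, p(38)=26015, p(39)=31185, p(40)=37338, p(41)=44583, p(42)=53174, p(43)=63261, p(44)=75175, p(45)=89134, p(46)=105558, p(47)=124754, p(48)=147273, p(49)=173525, p(50)=204226, p(51)=239943, p(52)=281589, p(53)=329931, p(54)=386155, p(55)=451276, p(56)=526823, p(57)=614154, p(58)=715220, p(59)=831820, p(60)=966467, p(61)=1121505, p(62)=1300156, p(63)=1505499, p(64)=1741630, p(65)=2012558, p(66)=2323520, p(67)=2679689, p(68)=3087735, p(69)=3554345, p(70)=4087968, p(71)=4697205, p(72)=5392783, p(73)=6185689, p(74)=7089500, p(75)=8118264, p(76)=9289091, p(77)=10619863, p(78)=12132164, p(79)=13848650, p(80)=15796476, p(81)=18004327, p(82)=20506255, p(83)=23338469, p(84)=26543660, p(85)=30167357, p(86)=34262962, p(87)=38887673, p(88)=44108109, p(89)=49995925, p(90)=56634173, p(91)=64112359, p(92)=72533807, p(93)=82010177, p(94)=92669720, p(95)=104651419, p(96)=118114304, p(97)=133230930, p(98)=150198136, p(99)=169229875, p(100)=190569292, p(101)=214481126, p(102)=241265379, p(103)=271248950, p(104)=304801365, p(105)=342325709, p(106)=384276336, p(107)=431149389, p(108)=483502844, p(109)=541946240, p(110)=607163746, p(111)=679903203, p(112)=761002156, p(113)=851376628, p(114)=952050665, p(115)=1064144451, p(116)=1188908248, p(117)=1327710076, p(118)=1482074143, p(119)=1653668665, p(120)=1844349560, p(121)=2056148051, p(122)=2291320912, p(123)=2552338241, p(124)=2841940500, p(125)=3163127352, p(126)=3519222692, p(127)=3913864295, p(128)=4351078600, p(129)=4835271870, p(130)=5371315400, p(131)=5964539504, p(132)=6620830889, p(133)=7346629512, p(134)=8149040695, p(135)=9035836076, p(136)=10015581680, p(137)=11097645016, p(138)=12292341831, p(139)=13610949895, p(140)=15065878135, p(141)=16670689208, p(142)=18440293320, p(143)=20390982757, p(144)=22540654445, p(145)=24908858009.
Final step: p(146) = p(145) + p(144) - p(141) - p(139) + p(134) + p(131) - p(124) - p(120) + p(111) + p(106) - p(95) - p(89) + p(76) + p(69) - p(54) - p(46) + p(29) + p(20) - p(1)
= 24908858009 + 22540654445 - 16670689208 - 13610949895 + 8149040695 + 5964539504 - 2841940500 - 1844349560 + 679903203 + 384276336 - 104651419 - 49995925 + 9289091 + 3554345 - 386155 - 105558 + 4565 + 627 - 1
= 27517052599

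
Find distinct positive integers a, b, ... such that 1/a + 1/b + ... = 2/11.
1/6 + 1/66

Greedy algorithm:
2/11: ceiling(11/2) = 6, use 1/6
1/66: ceiling(66/1) = 66, use 1/66
Result: 2/11 = 1/6 + 1/66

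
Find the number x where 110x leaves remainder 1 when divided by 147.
143

gcd(110, 147) = 1, so the inverse exists.
Extended Euclidean algorithm on (147, 110):
147 = 1 × 110 + 37  ⟹  37 = (1)·147 + (-1)·110
110 = 2 × 37 + 36  ⟹  36 = (-2)·147 + (3)·110
37 = 1 × 36 + 1  ⟹  1 = (3)·147 + (-4)·110
So (-4)·110 ≡ 1 (mod 147), i.e. 110^(-1) ≡ -4 ≡ 143 (mod 147).
Check: 110 × 143 = 15730 ≡ 1 (mod 147)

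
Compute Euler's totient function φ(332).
164

332 = 2^2 × 83
φ(n) = n × ∏(1 - 1/p) for each prime p dividing n
φ(332) = 332 × (1 - 1/2) × (1 - 1/83) = 164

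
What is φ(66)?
20

66 = 2 × 3 × 11
φ(n) = n × ∏(1 - 1/p) for each prime p dividing n
φ(66) = 66 × (1 - 1/2) × (1 - 1/3) × (1 - 1/11) = 20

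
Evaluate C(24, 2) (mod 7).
3

Using Lucas' theorem:
Write n=24 and k=2 in base 7:
n in base 7: [3, 3]
k in base 7: [0, 2]
C(24,2) mod 7 = ∏ C(n_i, k_i) mod 7
Digit binomials (mod 7): C(3,0) = 1; C(3,2) = 3
Product: 1 × 3 = 3 ≡ 3 (mod 7)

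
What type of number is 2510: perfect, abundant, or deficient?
deficient

Proper divisors of 2510: sum = 1 + 2 + 5 + 10 + 251 + 502 + 1255 = 2026
Since 2026 < 2510, 2510 is deficient.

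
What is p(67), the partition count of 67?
2679689

p(n) counts ways to write n as a sum of positive integers (order ignored).
Euler's pentagonal recurrence: p(k) = p(k-1) + p(k-2) - p(k-5) - p(k-7) + p(k-12) + p(k-15) - ... (offsets j(3j∓1)/2, signs ++--, p(0)=1, p(<0)=0).
DP table for k = 0..66: p(0)=1, p(1)=1, p(2)=2, p(3)=3, p(4)=5, p(5)=7, p(6)=11, p(7)=15, p(8)=22, p(9)=30, p(10)=42, p(11)=56, p(12)=77, p(13)=101, p(14)=135, p(15)=176, p(16)=231, p(17)=297, p(18)=385, p(19)=490, p(20)=627, p(21)=792, p(22)=1002, p(23)=1255, p(24)=1575, p(25)=1958, p(26)=2436, p(27)=3010, p(28)=3718, p(29)=4565, p(30)=5604, p(31)=6842, p(32)=8349, p(33)=10143, p(34)=12310, p(35)=14883, p(36)=17977, p(37)=21637, p(38)=26015, p(39)=31185, p(40)=37338, p(41)=44583, p(42)=53174, p(43)=63261, p(44)=75175, p(45)=89134, p(46)=105558, p(47)=124754, p(48)=147273, p(49)=173525, p(50)=204226, p(51)=239943, p(52)=281589, p(53)=329931, p(54)=386155, p(55)=451276, p(56)=526823, p(57)=614154, p(58)=715220, p(59)=831820, p(60)=966467, p(61)=1121505, p(62)=1300156, p(63)=1505499, p(64)=1741630, p(65)=2012558, p(66)=2323520.
Final step: p(67) = p(66) + p(65) - p(62) - p(60) + p(55) + p(52) - p(45) - p(41) + p(32) + p(27) - p(16) - p(10)
= 2323520 + 2012558 - 1300156 - 966467 + 451276 + 281589 - 89134 - 44583 + 8349 + 3010 - 231 - 42
= 2679689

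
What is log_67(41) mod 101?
45

Baby-step giant-step with step n = ⌈√101⌉ = 11.
Baby steps 67^j mod 101 (j:value) for j=0..10: 0:1, 1:67, 2:45, 3:86, 4:5, 5:32, 6:23, 7:26, 8:25, 9:59, 10:14.
Giant-step multiplier: 67^(-11) ≡ 67^(100-11) = 67^89 ≡ 7 (mod 101).
Giant steps γ_i = 41·7^i mod 101: γ_0=41, γ_1=85, γ_2=90, γ_3=24, γ_4=67 (in table at j=1).
x = i·n + j = 4·11 + 1 = 45.
Check: 67^45 ≡ 41 (mod 101).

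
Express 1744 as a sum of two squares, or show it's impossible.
12² + 40² (a=12, b=40)

Factorization: 1744 = 2^4 × 109
By Fermat: n is sum of two squares iff every prime p ≡ 3 (mod 4) appears to even power.
All primes ≡ 3 (mod 4) appear to even power.
Search a = 0, 1, 2, … for 1744 - a² a perfect square: first hit at a = 12: 1744 - 144 = 1600 = 40².
1744 = 12² + 40² = 144 + 1600 ✓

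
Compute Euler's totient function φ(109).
108

109 = 109
φ(n) = n × ∏(1 - 1/p) for each prime p dividing n
φ(109) = 109 × (1 - 1/109) = 108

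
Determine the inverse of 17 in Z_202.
107

gcd(17, 202) = 1, so the inverse exists.
Extended Euclidean algorithm on (202, 17):
202 = 11 × 17 + 15  ⟹  15 = (1)·202 + (-11)·17
17 = 1 × 15 + 2  ⟹  2 = (-1)·202 + (12)·17
15 = 7 × 2 + 1  ⟹  1 = (8)·202 + (-95)·17
So (-95)·17 ≡ 1 (mod 202), i.e. 17^(-1) ≡ -95 ≡ 107 (mod 202).
Check: 17 × 107 = 1819 ≡ 1 (mod 202)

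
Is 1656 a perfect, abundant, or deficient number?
abundant

Proper divisors of 1656: sum = 1 + 2 + 3 + 4 + 6 + 8 + 9 + 12 + ... + 276 + 414 + 552 + 828 (23 divisors) = 3024
Since 3024 > 1656, 1656 is abundant.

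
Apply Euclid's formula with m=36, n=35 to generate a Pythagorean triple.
(71, 2520, 2521)

Euclid's formula: a = m² - n², b = 2mn, c = m² + n²
m = 36, n = 35
a = 36² - 35² = 1296 - 1225 = 71
b = 2 × 36 × 35 = 2520
c = 36² + 35² = 1296 + 1225 = 2521
Verification: 71² + 2520² = 5041 + 6350400 = 6355441 = 2521² ✓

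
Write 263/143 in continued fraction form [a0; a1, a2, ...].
[1; 1, 5, 4, 1, 1, 2]

Euclidean algorithm steps:
263 = 1 × 143 + 120
143 = 1 × 120 + 23
120 = 5 × 23 + 5
23 = 4 × 5 + 3
5 = 1 × 3 + 2
3 = 1 × 2 + 1
2 = 2 × 1 + 0
Continued fraction: [1; 1, 5, 4, 1, 1, 2]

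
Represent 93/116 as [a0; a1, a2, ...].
[0; 1, 4, 23]

Euclidean algorithm steps:
93 = 0 × 116 + 93
116 = 1 × 93 + 23
93 = 4 × 23 + 1
23 = 23 × 1 + 0
Continued fraction: [0; 1, 4, 23]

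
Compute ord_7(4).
3

7 is prime, so ord(4) divides φ(7) = 6.
Divisors of 6: 1, 2, 3, 6.
Repeated squaring: 4^1 ≡ 4, 4^2 ≡ 2, 4^4 ≡ 4 (mod 7).
Test 4^d mod 7 for each divisor d in increasing order:
4^1 ≡ 4
4^2 ≡ 2
4^3 = 4^2·4^1 ≡ 1  ← first divisor giving 1
The order is 3.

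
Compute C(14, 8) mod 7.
0

Using Lucas' theorem:
Write n=14 and k=8 in base 7:
n in base 7: [2, 0]
k in base 7: [1, 1]
C(14,8) mod 7 = ∏ C(n_i, k_i) mod 7
Digit binomials (mod 7): C(2,1) = 2; C(0,1) = 0 (k_i > n_i)
Product: 2 × 0 = 0 ≡ 0 (mod 7)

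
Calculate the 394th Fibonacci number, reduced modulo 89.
88

Matrix identity: Q^n = [[F_(n+1), F_n], [F_n, F_(n-1)]] with Q = [[1,1],[1,0]].
n = 394 = 110001010₂. Square-and-multiply, entries mod 89:
Q^1 = [[1,1],[1,0]]
Q^3 = (Q^1)²·Q = [[3,2],[2,1]]
Q^6 = (Q^3)² = [[13,8],[8,5]]
Q^12 = (Q^6)² = [[55,55],[55,0]]
Q^24 = (Q^12)² = [[87,88],[88,88]]
Q^49 = (Q^24)²·Q = [[8,5],[5,3]]
Q^98 = (Q^49)² = [[0,55],[55,34]]
Q^197 = (Q^98)²·Q = [[0,88],[88,1]]
Q^394 = (Q^197)² = [[1,88],[88,2]]
F_394 mod 89 = Q^394[0][1] = 88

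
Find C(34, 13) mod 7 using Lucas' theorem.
4

Using Lucas' theorem:
Write n=34 and k=13 in base 7:
n in base 7: [4, 6]
k in base 7: [1, 6]
C(34,13) mod 7 = ∏ C(n_i, k_i) mod 7
Digit binomials (mod 7): C(4,1) = 4; C(6,6) = 1
Product: 4 × 1 = 4 ≡ 4 (mod 7)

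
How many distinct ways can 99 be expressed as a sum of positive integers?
169229875

p(n) counts ways to write n as a sum of positive integers (order ignored).
Euler's pentagonal recurrence: p(k) = p(k-1) + p(k-2) - p(k-5) - p(k-7) + p(k-12) + p(k-15) - ... (offsets j(3j∓1)/2, signs ++--, p(0)=1, p(<0)=0).
DP table for k = 0..98: p(0)=1, p(1)=1, p(2)=2, p(3)=3, p(4)=5, p(5)=7, p(6)=11, p(7)=15, p(8)=22, p(9)=30, p(10)=42, p(11)=56, p(12)=77, p(13)=101, p(14)=135, p(15)=176, p(16)=231, p(17)=297, p(18)=385, p(19)=490, p(20)=627, p(21)=792, p(22)=1002, p(23)=1255, p(24)=1575, p(25)=1958, p(26)=2436, p(27)=3010, p(28)=3718, p(29)=4565, p(30)=5604, p(31)=6842, p(32)=8349, p(33)=10143, p(34)=12310, p(35)=14883, p(36)=17977, p(37)=21637, p(38)=26015, p(39)=31185, p(40)=37338, p(41)=44583, p(42)=53174, p(43)=63261, p(44)=75175, p(45)=89134, p(46)=105558, p(47)=124754, p(48)=147273, p(49)=173525, p(50)=204226, p(51)=239943, p(52)=281589, p(53)=329931, p(54)=386155, p(55)=451276, p(56)=526823, p(57)=614154, p(58)=715220, p(59)=831820, p(60)=966467, p(61)=1121505, p(62)=1300156, p(63)=1505499, p(64)=1741630, p(65)=2012558, p(66)=2323520, p(67)=2679689, p(68)=3087735, p(69)=3554345, p(70)=4087968, p(71)=4697205, p(72)=5392783, p(73)=6185689, p(74)=7089500, p(75)=8118264, p(76)=9289091, p(77)=10619863, p(78)=12132164, p(79)=13848650, p(80)=15796476, p(81)=18004327, p(82)=20506255, p(83)=23338469, p(84)=26543660, p(85)=30167357, p(86)=34262962, p(87)=38887673, p(88)=44108109, p(89)=49995925, p(90)=56634173, p(91)=64112359, p(92)=72533807, p(93)=82010177, p(94)=92669720, p(95)=104651419, p(96)=118114304, p(97)=133230930, p(98)=150198136.
Final step: p(99) = p(98) + p(97) - p(94) - p(92) + p(87) + p(84) - p(77) - p(73) + p(64) + p(59) - p(48) - p(42) + p(29) + p(22) - p(7)
= 150198136 + 133230930 - 92669720 - 72533807 + 38887673 + 26543660 - 10619863 - 6185689 + 1741630 + 831820 - 147273 - 53174 + 4565 + 1002 - 15
= 169229875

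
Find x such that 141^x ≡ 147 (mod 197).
163

Baby-step giant-step with step n = ⌈√197⌉ = 15.
Baby steps 141^j mod 197 (j:value) for j=0..14: 0:1, 1:141, 2:181, 3:108, 4:59, 5:45, 6:41, 7:68, 8:132, 9:94, 10:55, 11:72, 12:105, 13:30, 14:93.
Giant-step multiplier: 141^(-15) ≡ 141^(196-15) = 141^181 ≡ 71 (mod 197).
Giant steps γ_i = 147·71^i mod 197: γ_0=147, γ_1=193, γ_2=110, γ_3=127, γ_4=152, γ_5=154, γ_6=99, γ_7=134, γ_8=58, γ_9=178, γ_10=30 (in table at j=13).
x = i·n + j = 10·15 + 13 = 163.
Check: 141^163 ≡ 147 (mod 197).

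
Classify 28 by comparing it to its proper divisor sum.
perfect

Proper divisors of 28: sum = 1 + 2 + 4 + 7 + 14 = 28
Since 28 = 28, 28 is perfect.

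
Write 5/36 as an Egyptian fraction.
1/8 + 1/72

Greedy algorithm:
5/36: ceiling(36/5) = 8, use 1/8
1/72: ceiling(72/1) = 72, use 1/72
Result: 5/36 = 1/8 + 1/72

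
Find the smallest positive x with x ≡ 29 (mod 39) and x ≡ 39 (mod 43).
770

Using Chinese Remainder Theorem:
M = 39 × 43 = 1677
M1 = 43, M2 = 39
y1 = 43^(-1) mod 39 = 10
y2 = 39^(-1) mod 43 = 32
x = (29×43×10 + 39×39×32) mod 1677 = 770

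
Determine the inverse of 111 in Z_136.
87

gcd(111, 136) = 1, so the inverse exists.
Extended Euclidean algorithm on (136, 111):
136 = 1 × 111 + 25  ⟹  25 = (1)·136 + (-1)·111
111 = 4 × 25 + 11  ⟹  11 = (-4)·136 + (5)·111
25 = 2 × 11 + 3  ⟹  3 = (9)·136 + (-11)·111
11 = 3 × 3 + 2  ⟹  2 = (-31)·136 + (38)·111
3 = 1 × 2 + 1  ⟹  1 = (40)·136 + (-49)·111
So (-49)·111 ≡ 1 (mod 136), i.e. 111^(-1) ≡ -49 ≡ 87 (mod 136).
Check: 111 × 87 = 9657 ≡ 1 (mod 136)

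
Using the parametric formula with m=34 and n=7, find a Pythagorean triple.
(1107, 476, 1205)

Euclid's formula: a = m² - n², b = 2mn, c = m² + n²
m = 34, n = 7
a = 34² - 7² = 1156 - 49 = 1107
b = 2 × 34 × 7 = 476
c = 34² + 7² = 1156 + 49 = 1205
Verification: 1107² + 476² = 1225449 + 226576 = 1452025 = 1205² ✓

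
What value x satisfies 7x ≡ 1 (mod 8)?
7

gcd(7, 8) = 1, so the inverse exists.
Extended Euclidean algorithm on (8, 7):
8 = 1 × 7 + 1  ⟹  1 = (1)·8 + (-1)·7
So (-1)·7 ≡ 1 (mod 8), i.e. 7^(-1) ≡ -1 ≡ 7 (mod 8).
Check: 7 × 7 = 49 ≡ 1 (mod 8)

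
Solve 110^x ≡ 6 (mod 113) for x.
69

Baby-step giant-step with step n = ⌈√113⌉ = 11.
Baby steps 110^j mod 113 (j:value) for j=0..10: 0:1, 1:110, 2:9, 3:86, 4:81, 5:96, 6:51, 7:73, 8:7, 9:92, 10:63.
Giant-step multiplier: 110^(-11) ≡ 110^(112-11) = 110^101 ≡ 55 (mod 113).
Giant steps γ_i = 6·55^i mod 113: γ_0=6, γ_1=104, γ_2=70, γ_3=8, γ_4=101, γ_5=18, γ_6=86 (in table at j=3).
x = i·n + j = 6·11 + 3 = 69.
Check: 110^69 ≡ 6 (mod 113).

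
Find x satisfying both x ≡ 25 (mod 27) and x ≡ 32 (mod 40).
592

Using Chinese Remainder Theorem:
M = 27 × 40 = 1080
M1 = 40, M2 = 27
y1 = 40^(-1) mod 27 = 25
y2 = 27^(-1) mod 40 = 3
x = (25×40×25 + 32×27×3) mod 1080 = 592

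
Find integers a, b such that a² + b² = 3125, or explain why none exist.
10² + 55² (a=10, b=55)

Factorization: 3125 = 5^5
By Fermat: n is sum of two squares iff every prime p ≡ 3 (mod 4) appears to even power.
All primes ≡ 3 (mod 4) appear to even power.
Search a = 0, 1, 2, … for 3125 - a² a perfect square: first hit at a = 10: 3125 - 100 = 3025 = 55².
3125 = 10² + 55² = 100 + 3025 ✓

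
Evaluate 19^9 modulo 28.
27

Repeated squaring. Binary of 9 = 1001.
19^1 ≡ 19 (mod 28); 19^2 ≡ 25 (mod 28); 19^4 ≡ 9 (mod 28); 19^8 ≡ 25 (mod 28)
19^9 = 19^1 × 19^8 ≡ 27 (mod 28)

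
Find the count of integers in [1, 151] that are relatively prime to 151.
150

151 = 151
φ(n) = n × ∏(1 - 1/p) for each prime p dividing n
φ(151) = 151 × (1 - 1/151) = 150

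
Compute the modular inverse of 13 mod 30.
7

gcd(13, 30) = 1, so the inverse exists.
Extended Euclidean algorithm on (30, 13):
30 = 2 × 13 + 4  ⟹  4 = (1)·30 + (-2)·13
13 = 3 × 4 + 1  ⟹  1 = (-3)·30 + (7)·13
So (7)·13 ≡ 1 (mod 30), i.e. 13^(-1) ≡ 7 (mod 30).
Check: 13 × 7 = 91 ≡ 1 (mod 30)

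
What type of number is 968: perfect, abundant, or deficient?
abundant

Proper divisors of 968: sum = 1 + 2 + 4 + 8 + 11 + 22 + 44 + 88 + 121 + 242 + 484 = 1027
Since 1027 > 968, 968 is abundant.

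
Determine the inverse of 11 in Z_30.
11

gcd(11, 30) = 1, so the inverse exists.
Extended Euclidean algorithm on (30, 11):
30 = 2 × 11 + 8  ⟹  8 = (1)·30 + (-2)·11
11 = 1 × 8 + 3  ⟹  3 = (-1)·30 + (3)·11
8 = 2 × 3 + 2  ⟹  2 = (3)·30 + (-8)·11
3 = 1 × 2 + 1  ⟹  1 = (-4)·30 + (11)·11
So (11)·11 ≡ 1 (mod 30), i.e. 11^(-1) ≡ 11 (mod 30).
Check: 11 × 11 = 121 ≡ 1 (mod 30)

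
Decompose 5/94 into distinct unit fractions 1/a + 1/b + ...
1/19 + 1/1786

Greedy algorithm:
5/94: ceiling(94/5) = 19, use 1/19
1/1786: ceiling(1786/1) = 1786, use 1/1786
Result: 5/94 = 1/19 + 1/1786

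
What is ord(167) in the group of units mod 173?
86

173 is prime, so ord(167) divides φ(173) = 172.
Divisors of 172: 1, 2, 4, 43, 86, 172.
Repeated squaring: 167^1 ≡ 167, 167^2 ≡ 36, 167^4 ≡ 85, 167^8 ≡ 132, 167^16 ≡ 124, 167^32 ≡ 152, 167^64 ≡ 95, 167^128 ≡ 29 (mod 173).
Test 167^d mod 173 for each divisor d in increasing order:
167^1 ≡ 167
167^2 ≡ 36
167^4 ≡ 85
167^43 = 167^32·167^8·167^2·167^1 ≡ 172
167^86 = 167^64·167^16·167^4·167^2 ≡ 1  ← first divisor giving 1
The order is 86.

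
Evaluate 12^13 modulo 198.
144

Repeated squaring. Binary of 13 = 1101.
12^1 ≡ 12 (mod 198); 12^2 ≡ 144 (mod 198); 12^4 ≡ 144 (mod 198); 12^8 ≡ 144 (mod 198)
12^13 = 12^1 × 12^4 × 12^8 ≡ 144 (mod 198)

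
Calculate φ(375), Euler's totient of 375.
200

375 = 3 × 5^3
φ(n) = n × ∏(1 - 1/p) for each prime p dividing n
φ(375) = 375 × (1 - 1/3) × (1 - 1/5) = 200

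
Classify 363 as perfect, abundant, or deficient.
deficient

Proper divisors of 363: sum = 1 + 3 + 11 + 33 + 121 = 169
Since 169 < 363, 363 is deficient.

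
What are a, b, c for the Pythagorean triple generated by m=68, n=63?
(655, 8568, 8593)

Euclid's formula: a = m² - n², b = 2mn, c = m² + n²
m = 68, n = 63
a = 68² - 63² = 4624 - 3969 = 655
b = 2 × 68 × 63 = 8568
c = 68² + 63² = 4624 + 3969 = 8593
Verification: 655² + 8568² = 429025 + 73410624 = 73839649 = 8593² ✓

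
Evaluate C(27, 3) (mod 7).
6

Using Lucas' theorem:
Write n=27 and k=3 in base 7:
n in base 7: [3, 6]
k in base 7: [0, 3]
C(27,3) mod 7 = ∏ C(n_i, k_i) mod 7
Digit binomials (mod 7): C(3,0) = 1; C(6,3) = 20 ≡ 6
Product: 1 × 6 = 6 ≡ 6 (mod 7)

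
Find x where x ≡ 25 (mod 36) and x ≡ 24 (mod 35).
1249

Using Chinese Remainder Theorem:
M = 36 × 35 = 1260
M1 = 35, M2 = 36
y1 = 35^(-1) mod 36 = 35
y2 = 36^(-1) mod 35 = 1
x = (25×35×35 + 24×36×1) mod 1260 = 1249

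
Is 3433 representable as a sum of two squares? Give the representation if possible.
27² + 52² (a=27, b=52)

Factorization: 3433 = 3433
By Fermat: n is sum of two squares iff every prime p ≡ 3 (mod 4) appears to even power.
All primes ≡ 3 (mod 4) appear to even power.
Search a = 0, 1, 2, … for 3433 - a² a perfect square: first hit at a = 27: 3433 - 729 = 2704 = 52².
3433 = 27² + 52² = 729 + 2704 ✓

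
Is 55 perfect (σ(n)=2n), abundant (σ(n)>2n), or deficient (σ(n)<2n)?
deficient

Proper divisors of 55: sum = 1 + 5 + 11 = 17
Since 17 < 55, 55 is deficient.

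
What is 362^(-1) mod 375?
173

gcd(362, 375) = 1, so the inverse exists.
Extended Euclidean algorithm on (375, 362):
375 = 1 × 362 + 13  ⟹  13 = (1)·375 + (-1)·362
362 = 27 × 13 + 11  ⟹  11 = (-27)·375 + (28)·362
13 = 1 × 11 + 2  ⟹  2 = (28)·375 + (-29)·362
11 = 5 × 2 + 1  ⟹  1 = (-167)·375 + (173)·362
So (173)·362 ≡ 1 (mod 375), i.e. 362^(-1) ≡ 173 (mod 375).
Check: 362 × 173 = 62626 ≡ 1 (mod 375)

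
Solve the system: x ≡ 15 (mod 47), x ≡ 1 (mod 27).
109

Using Chinese Remainder Theorem:
M = 47 × 27 = 1269
M1 = 27, M2 = 47
y1 = 27^(-1) mod 47 = 7
y2 = 47^(-1) mod 27 = 23
x = (15×27×7 + 1×47×23) mod 1269 = 109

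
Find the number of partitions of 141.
16670689208

p(n) counts ways to write n as a sum of positive integers (order ignored).
Euler's pentagonal recurrence: p(k) = p(k-1) + p(k-2) - p(k-5) - p(k-7) + p(k-12) + p(k-15) - ... (offsets j(3j∓1)/2, signs ++--, p(0)=1, p(<0)=0).
DP table for k = 0..140: p(0)=1, p(1)=1, p(2)=2, p(3)=3, p(4)=5, p(5)=7, p(6)=11, p(7)=15, p(8)=22, p(9)=30, p(10)=42, p(11)=56, p(12)=77, p(13)=101, p(14)=135, p(15)=176, p(16)=231, p(17)=297, p(18)=385, p(19)=490, p(20)=627, p(21)=792, p(22)=1002, p(23)=1255, p(24)=1575, p(25)=1958, p(26)=2436, p(27)=3010, p(28)=3718, p(29)=4565, p(30)=5604, p(31)=6842, p(32)=8349, p(33)=10143, p(34)=12310, p(35)=14883, p(36)=17977, p(37)=21637, p(38)=26015, p(39)=31185, p(40)=37338, p(41)=44583, p(42)=53174, p(43)=63261, p(44)=75175, p(45)=89134, p(46)=105558, p(47)=124754, p(48)=147273, p(49)=173525, p(50)=204226, p(51)=239943, p(52)=281589, p(53)=329931, p(54)=386155, p(55)=451276, p(56)=526823, p(57)=614154, p(58)=715220, p(59)=831820, p(60)=966467, p(61)=1121505, p(62)=1300156, p(63)=1505499, p(64)=1741630, p(65)=2012558, p(66)=2323520, p(67)=2679689, p(68)=3087735, p(69)=3554345, p(70)=4087968, p(71)=4697205, p(72)=5392783, p(73)=6185689, p(74)=7089500, p(75)=8118264, p(76)=9289091, p(77)=10619863, p(78)=12132164, p(79)=13848650, p(80)=15796476, p(81)=18004327, p(82)=20506255, p(83)=23338469, p(84)=26543660, p(85)=30167357, p(86)=34262962, p(87)=38887673, p(88)=44108109, p(89)=49995925, p(90)=56634173, p(91)=64112359, p(92)=72533807, p(93)=82010177, p(94)=92669720, p(95)=104651419, p(96)=118114304, p(97)=133230930, p(98)=150198136, p(99)=169229875, p(100)=190569292, p(101)=214481126, p(102)=241265379, p(103)=271248950, p(104)=304801365, p(105)=342325709, p(106)=384276336, p(107)=431149389, p(108)=483502844, p(109)=541946240, p(110)=607163746, p(111)=679903203, p(112)=761002156, p(113)=851376628, p(114)=952050665, p(115)=1064144451, p(116)=1188908248, p(117)=1327710076, p(118)=1482074143, p(119)=1653668665, p(120)=1844349560, p(121)=2056148051, p(122)=2291320912, p(123)=2552338241, p(124)=2841940500, p(125)=3163127352, p(126)=3519222692, p(127)=3913864295, p(128)=4351078600, p(129)=4835271870, p(130)=5371315400, p(131)=5964539504, p(132)=6620830889, p(133)=7346629512, p(134)=8149040695, p(135)=9035836076, p(136)=10015581680, p(137)=11097645016, p(138)=12292341831, p(139)=13610949895, p(140)=15065878135.
Final step: p(141) = p(140) + p(139) - p(136) - p(134) + p(129) + p(126) - p(119) - p(115) + p(106) + p(101) - p(90) - p(84) + p(71) + p(64) - p(49) - p(41) + p(24) + p(15)
= 15065878135 + 13610949895 - 10015581680 - 8149040695 + 4835271870 + 3519222692 - 1653668665 - 1064144451 + 384276336 + 214481126 - 56634173 - 26543660 + 4697205 + 1741630 - 173525 - 44583 + 1575 + 176
= 16670689208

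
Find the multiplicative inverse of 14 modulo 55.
4

gcd(14, 55) = 1, so the inverse exists.
Extended Euclidean algorithm on (55, 14):
55 = 3 × 14 + 13  ⟹  13 = (1)·55 + (-3)·14
14 = 1 × 13 + 1  ⟹  1 = (-1)·55 + (4)·14
So (4)·14 ≡ 1 (mod 55), i.e. 14^(-1) ≡ 4 (mod 55).
Check: 14 × 4 = 56 ≡ 1 (mod 55)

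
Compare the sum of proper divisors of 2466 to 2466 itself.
abundant

Proper divisors of 2466: sum = 1 + 2 + 3 + 6 + 9 + 18 + 137 + 274 + 411 + 822 + 1233 = 2916
Since 2916 > 2466, 2466 is abundant.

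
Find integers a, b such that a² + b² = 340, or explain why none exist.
4² + 18² (a=4, b=18)

Factorization: 340 = 2^2 × 5 × 17
By Fermat: n is sum of two squares iff every prime p ≡ 3 (mod 4) appears to even power.
All primes ≡ 3 (mod 4) appear to even power.
Search a = 0, 1, 2, … for 340 - a² a perfect square: first hit at a = 4: 340 - 16 = 324 = 18².
340 = 4² + 18² = 16 + 324 ✓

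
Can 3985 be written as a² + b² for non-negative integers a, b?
4² + 63² (a=4, b=63)

Factorization: 3985 = 5 × 797
By Fermat: n is sum of two squares iff every prime p ≡ 3 (mod 4) appears to even power.
All primes ≡ 3 (mod 4) appear to even power.
Search a = 0, 1, 2, … for 3985 - a² a perfect square: first hit at a = 4: 3985 - 16 = 3969 = 63².
3985 = 4² + 63² = 16 + 3969 ✓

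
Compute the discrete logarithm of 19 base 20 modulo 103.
88

Baby-step giant-step with step n = ⌈√103⌉ = 11.
Baby steps 20^j mod 103 (j:value) for j=0..10: 0:1, 1:20, 2:91, 3:69, 4:41, 5:99, 6:23, 7:48, 8:33, 9:42, 10:16.
Giant-step multiplier: 20^(-11) ≡ 20^(102-11) = 20^91 ≡ 75 (mod 103).
Giant steps γ_i = 19·75^i mod 103: γ_0=19, γ_1=86, γ_2=64, γ_3=62, γ_4=15, γ_5=95, γ_6=18, γ_7=11, γ_8=1 (in table at j=0).
x = i·n + j = 8·11 + 0 = 88.
Check: 20^88 ≡ 19 (mod 103).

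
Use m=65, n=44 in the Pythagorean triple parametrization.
(2289, 5720, 6161)

Euclid's formula: a = m² - n², b = 2mn, c = m² + n²
m = 65, n = 44
a = 65² - 44² = 4225 - 1936 = 2289
b = 2 × 65 × 44 = 5720
c = 65² + 44² = 4225 + 1936 = 6161
Verification: 2289² + 5720² = 5239521 + 32718400 = 37957921 = 6161² ✓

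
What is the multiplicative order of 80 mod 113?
112

113 is prime, so ord(80) divides φ(113) = 112.
Divisors of 112: 1, 2, 4, 7, 8, 14, 16, 28, 56, 112.
Repeated squaring: 80^1 ≡ 80, 80^2 ≡ 72, 80^4 ≡ 99, 80^8 ≡ 83, 80^16 ≡ 109, 80^32 ≡ 16, 80^64 ≡ 30 (mod 113).
Test 80^d mod 113 for each divisor d in increasing order:
80^1 ≡ 80
80^2 ≡ 72
80^4 ≡ 99
80^7 = 80^4·80^2·80^1 ≡ 42
80^8 ≡ 83
80^14 = 80^8·80^4·80^2 ≡ 69
80^16 ≡ 109
80^28 = 80^16·80^8·80^4 ≡ 15
80^56 = 80^32·80^16·80^8 ≡ 112
80^112 = 80^64·80^32·80^16 ≡ 1  ← first divisor giving 1
The order is 112.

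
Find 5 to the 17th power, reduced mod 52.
5

Repeated squaring. Binary of 17 = 10001.
5^1 ≡ 5 (mod 52); 5^2 ≡ 25 (mod 52); 5^4 ≡ 1 (mod 52); 5^8 ≡ 1 (mod 52); 5^16 ≡ 1 (mod 52)
5^17 = 5^1 × 5^16 ≡ 5 (mod 52)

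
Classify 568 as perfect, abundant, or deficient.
deficient

Proper divisors of 568: sum = 1 + 2 + 4 + 8 + 71 + 142 + 284 = 512
Since 512 < 568, 568 is deficient.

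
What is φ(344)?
168

344 = 2^3 × 43
φ(n) = n × ∏(1 - 1/p) for each prime p dividing n
φ(344) = 344 × (1 - 1/2) × (1 - 1/43) = 168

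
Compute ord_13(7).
12

13 is prime, so ord(7) divides φ(13) = 12.
Divisors of 12: 1, 2, 3, 4, 6, 12.
Repeated squaring: 7^1 ≡ 7, 7^2 ≡ 10, 7^4 ≡ 9, 7^8 ≡ 3 (mod 13).
Test 7^d mod 13 for each divisor d in increasing order:
7^1 ≡ 7
7^2 ≡ 10
7^3 = 7^2·7^1 ≡ 5
7^4 ≡ 9
7^6 = 7^4·7^2 ≡ 12
7^12 = 7^8·7^4 ≡ 1  ← first divisor giving 1
The order is 12.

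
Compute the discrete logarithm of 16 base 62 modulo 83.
80

Baby-step giant-step with step n = ⌈√83⌉ = 10.
Baby steps 62^j mod 83 (j:value) for j=0..9: 0:1, 1:62, 2:26, 3:35, 4:12, 5:80, 6:63, 7:5, 8:61, 9:47.
Giant-step multiplier: 62^(-10) ≡ 62^(82-10) = 62^72 ≡ 37 (mod 83).
Giant steps γ_i = 16·37^i mod 83: γ_0=16, γ_1=11, γ_2=75, γ_3=36, γ_4=4, γ_5=65, γ_6=81, γ_7=9, γ_8=1 (in table at j=0).
x = i·n + j = 8·10 + 0 = 80.
Check: 62^80 ≡ 16 (mod 83).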